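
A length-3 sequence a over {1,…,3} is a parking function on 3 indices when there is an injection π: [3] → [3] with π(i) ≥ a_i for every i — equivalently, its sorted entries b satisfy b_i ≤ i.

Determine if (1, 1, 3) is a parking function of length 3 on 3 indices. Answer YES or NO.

YES

Rearranged: b = (1, 1, 3).
  b_1=1 ≤ 1
  b_2=1 ≤ 2
  b_3=3 ≤ 3
All bounds hold ⇒ YES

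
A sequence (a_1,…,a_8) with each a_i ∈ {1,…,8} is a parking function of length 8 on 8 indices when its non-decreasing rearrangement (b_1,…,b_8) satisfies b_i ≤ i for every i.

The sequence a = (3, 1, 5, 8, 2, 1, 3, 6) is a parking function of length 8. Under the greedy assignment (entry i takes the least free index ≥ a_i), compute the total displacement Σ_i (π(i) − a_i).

7

Σπ(i) = 1+…+8 = 36; Σa = 3+1+5+8+2+1+3+6 = 29; disp = 36−29 = 7.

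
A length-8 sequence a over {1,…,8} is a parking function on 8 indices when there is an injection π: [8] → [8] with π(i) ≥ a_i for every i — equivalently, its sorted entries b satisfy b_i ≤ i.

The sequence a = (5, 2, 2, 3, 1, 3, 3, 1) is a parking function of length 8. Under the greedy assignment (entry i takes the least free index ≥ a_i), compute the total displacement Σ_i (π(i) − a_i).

Σπ(i) = 1+…+8 = 36; Σa = 5+2+2+3+1+3+3+1 = 20; disp = 36−20 = 16.

16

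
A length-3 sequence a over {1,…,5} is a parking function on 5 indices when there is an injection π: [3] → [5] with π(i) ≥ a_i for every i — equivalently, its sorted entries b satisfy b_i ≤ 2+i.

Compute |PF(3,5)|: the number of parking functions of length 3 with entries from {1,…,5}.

108

|PF| = (5+1−3)·(5+1)^{3−1} = 3 · 36 = 108
One tuple (3,2,1) → sorted (1,2,3): b_i ≤ 2+i ∀i, a PF.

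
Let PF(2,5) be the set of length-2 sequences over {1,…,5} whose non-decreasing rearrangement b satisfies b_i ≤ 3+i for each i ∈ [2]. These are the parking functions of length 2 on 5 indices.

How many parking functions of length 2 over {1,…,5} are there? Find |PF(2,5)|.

24

#PF = (5+1−2)·(5+1)^{2−1} = 4·6 = 24 (Konheim–Weiss)
Check (2,1) → sorted (1,2): b_i ≤ 3+i ∀i, a PF.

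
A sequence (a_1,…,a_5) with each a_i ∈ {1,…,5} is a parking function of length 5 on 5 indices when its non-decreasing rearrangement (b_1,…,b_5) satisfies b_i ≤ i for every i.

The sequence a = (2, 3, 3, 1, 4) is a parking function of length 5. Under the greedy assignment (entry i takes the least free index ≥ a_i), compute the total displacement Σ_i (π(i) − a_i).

2

Σπ = 5·6/2 = 15 (π permutes [5]); Σa = 2+3+3+1+4 = 13; disp = 15−13 = 2.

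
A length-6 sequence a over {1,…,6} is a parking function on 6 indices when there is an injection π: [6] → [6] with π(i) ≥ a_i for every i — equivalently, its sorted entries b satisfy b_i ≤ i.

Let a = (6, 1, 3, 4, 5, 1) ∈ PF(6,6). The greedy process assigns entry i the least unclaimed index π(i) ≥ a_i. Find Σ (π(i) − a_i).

1

Σπ = 6·7/2 = 21 (π permutes [6]); Σa = 6+1+3+4+5+1 = 20; disp = 21−20 = 1.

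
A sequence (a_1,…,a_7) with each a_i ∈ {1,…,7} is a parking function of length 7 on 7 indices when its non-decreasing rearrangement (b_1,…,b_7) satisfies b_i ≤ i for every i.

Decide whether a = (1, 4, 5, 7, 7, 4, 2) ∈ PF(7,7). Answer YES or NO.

NO

Rearranged: b = (1, 2, 4, 4, 5, 7, 7).
  b_1=1 ≤ 1
  b_2=2 ≤ 2
  b_3=4 > 3
  fails at i=3 ⇒ NO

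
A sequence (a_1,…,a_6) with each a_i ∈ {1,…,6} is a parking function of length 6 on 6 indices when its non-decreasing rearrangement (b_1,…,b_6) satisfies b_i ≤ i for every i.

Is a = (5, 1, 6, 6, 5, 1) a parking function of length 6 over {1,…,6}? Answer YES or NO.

NO

Rearranged: b = (1, 1, 5, 5, 6, 6).
  b_1=1 ≤ 1
  b_2=1 ≤ 2
  b_3=5 > 3
  fails at i=3 ⇒ NO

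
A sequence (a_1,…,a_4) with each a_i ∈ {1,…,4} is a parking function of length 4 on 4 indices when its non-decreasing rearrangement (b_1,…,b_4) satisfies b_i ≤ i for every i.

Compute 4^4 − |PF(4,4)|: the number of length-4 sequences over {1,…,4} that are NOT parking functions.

131

Count = (5−4)·5^(4−1) = 1 · 125 = 125 [KW]
One tuple (4,4,4,4) → sorted (4,4,4,4): b_1=4>1, not a PF.
So 256 − 125 = 131 fail.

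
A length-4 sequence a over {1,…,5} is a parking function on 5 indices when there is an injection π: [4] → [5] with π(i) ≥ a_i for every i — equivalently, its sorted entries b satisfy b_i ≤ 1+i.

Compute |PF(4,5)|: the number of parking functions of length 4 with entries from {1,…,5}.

#PF = (6−4)·6^(4−1) = 2 · 216 = 432
Check (4,2,2,3) → sorted (2,2,3,4): b_i ≤ 1+i ∀i, a PF.

432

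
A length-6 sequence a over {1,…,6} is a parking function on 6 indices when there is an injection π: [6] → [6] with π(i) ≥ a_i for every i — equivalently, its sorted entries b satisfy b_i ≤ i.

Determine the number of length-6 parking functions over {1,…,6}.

16807

|PF| = (6−6+1)·(6+1)^(6−1) = 1×16807 = 16807 (Pollak)
E.g. (6,2,2,2,4,1) → sorted (1,2,2,2,4,6): b_i ≤ i ∀i, a PF.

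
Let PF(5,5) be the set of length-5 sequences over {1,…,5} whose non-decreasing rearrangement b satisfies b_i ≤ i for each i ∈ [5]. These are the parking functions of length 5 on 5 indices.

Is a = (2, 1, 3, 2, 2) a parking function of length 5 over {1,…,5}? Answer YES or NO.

Sorted: b = (1, 2, 2, 2, 3).
  b_1=1 ≤ 1
  b_2=2 ≤ 2
  b_3=2 ≤ 3
  b_4=2 ≤ 4
  b_5=3 ≤ 5
All bounds hold ⇒ YES

YES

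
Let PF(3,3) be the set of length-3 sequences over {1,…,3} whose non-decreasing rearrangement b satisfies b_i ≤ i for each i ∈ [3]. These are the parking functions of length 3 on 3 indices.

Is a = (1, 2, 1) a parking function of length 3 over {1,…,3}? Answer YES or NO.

YES

Rearranged: b = (1, 1, 2).
  b_1=1 ≤ 1
  b_2=1 ≤ 2
  b_3=2 ≤ 3
All bounds hold ⇒ YES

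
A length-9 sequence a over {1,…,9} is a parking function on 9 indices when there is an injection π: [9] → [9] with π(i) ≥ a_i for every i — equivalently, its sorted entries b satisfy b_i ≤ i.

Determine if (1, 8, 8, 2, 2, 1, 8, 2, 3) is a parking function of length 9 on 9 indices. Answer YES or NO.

NO

Sorted: b = (1, 1, 2, 2, 2, 3, 8, 8, 8).
  b_1=1 ≤ 1
  b_2=1 ≤ 2
  b_3=2 ≤ 3
  b_4=2 ≤ 4
  b_5=2 ≤ 5
  b_6=3 ≤ 6
  b_7=8 > 7
  fails at i=7 ⇒ NO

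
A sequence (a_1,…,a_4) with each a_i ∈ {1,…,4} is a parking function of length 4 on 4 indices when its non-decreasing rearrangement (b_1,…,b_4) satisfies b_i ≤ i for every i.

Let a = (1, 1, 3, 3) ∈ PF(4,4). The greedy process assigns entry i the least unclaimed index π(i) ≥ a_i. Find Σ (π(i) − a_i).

2

Σπ = 4·5/2 = 10 (π permutes [4]); Σa = 1+1+3+3 = 8; disp = 10−8 = 2.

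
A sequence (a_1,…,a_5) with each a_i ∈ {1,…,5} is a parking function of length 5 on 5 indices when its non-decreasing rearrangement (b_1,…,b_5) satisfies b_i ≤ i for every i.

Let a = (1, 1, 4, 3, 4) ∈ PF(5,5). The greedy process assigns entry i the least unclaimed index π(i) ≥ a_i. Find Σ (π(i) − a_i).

2

Σπ(i) = 1+…+5 = 15; Σa = 1+1+4+3+4 = 13; disp = 15−13 = 2.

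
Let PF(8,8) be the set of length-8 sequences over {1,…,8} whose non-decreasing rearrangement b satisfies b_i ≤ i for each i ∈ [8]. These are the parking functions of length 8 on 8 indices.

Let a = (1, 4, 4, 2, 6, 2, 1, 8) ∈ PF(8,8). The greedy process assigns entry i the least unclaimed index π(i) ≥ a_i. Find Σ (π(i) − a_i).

8

Σπ(i) = 1+…+8 = 36; Σa = 1+4+4+2+6+2+1+8 = 28; disp = 36−28 = 8.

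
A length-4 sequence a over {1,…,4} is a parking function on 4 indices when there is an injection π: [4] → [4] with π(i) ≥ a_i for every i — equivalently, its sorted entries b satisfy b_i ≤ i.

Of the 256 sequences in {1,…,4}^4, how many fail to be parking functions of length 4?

131

|PF| = (5−4)·5^(4−1) = 1·125 = 125 [KW]
One tuple (4,3,3,2) → sorted (2,3,3,4): b_1=2>1, not a PF.
4^4 − 125 = 256 − 125 = 131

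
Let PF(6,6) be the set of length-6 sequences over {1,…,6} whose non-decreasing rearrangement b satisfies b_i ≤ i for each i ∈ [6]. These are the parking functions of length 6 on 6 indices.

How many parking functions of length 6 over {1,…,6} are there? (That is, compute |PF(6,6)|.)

|PF(6,6)| = (6−6+1)·(6+1)^(6−1) = 1·16807 = 16807 (Pollak)
Example (2,1,5,2,3,1) → sorted (1,1,2,2,3,5): b_i ≤ i ∀i, a PF.

16807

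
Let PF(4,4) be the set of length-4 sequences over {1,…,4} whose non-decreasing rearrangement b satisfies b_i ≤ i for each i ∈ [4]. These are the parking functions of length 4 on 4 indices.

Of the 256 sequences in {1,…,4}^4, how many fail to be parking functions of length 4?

131

|PF(4,4)| = (4−4+1)·(4+1)^(4−1) = 1 · 125 = 125 [KW]
One tuple (4,4,3,3) → sorted (3,3,4,4): b_1=3>1, not a PF.
So 256 − 125 = 131 fail.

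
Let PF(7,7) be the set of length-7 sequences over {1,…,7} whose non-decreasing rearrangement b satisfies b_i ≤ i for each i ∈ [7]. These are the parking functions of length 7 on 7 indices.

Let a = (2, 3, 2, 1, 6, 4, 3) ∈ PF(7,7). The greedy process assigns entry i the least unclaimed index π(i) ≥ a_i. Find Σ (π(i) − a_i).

7

Σπ = 28 ({1..7} each once); Σa = 2+3+2+1+6+4+3 = 21; disp = 28−21 = 7.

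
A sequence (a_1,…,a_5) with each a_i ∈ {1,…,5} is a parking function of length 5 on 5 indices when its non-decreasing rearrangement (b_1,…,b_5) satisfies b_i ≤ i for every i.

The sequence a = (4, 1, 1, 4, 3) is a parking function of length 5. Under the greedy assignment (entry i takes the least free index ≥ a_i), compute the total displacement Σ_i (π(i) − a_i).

Σπ = 15 ({1..5} each once); Σa = 4+1+1+4+3 = 13; disp = 15−13 = 2.

2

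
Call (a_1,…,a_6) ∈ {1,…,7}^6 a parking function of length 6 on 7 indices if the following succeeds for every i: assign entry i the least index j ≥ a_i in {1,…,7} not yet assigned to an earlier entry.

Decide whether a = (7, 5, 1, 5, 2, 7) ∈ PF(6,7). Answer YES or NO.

NO

Sorted: b = (1, 2, 5, 5, 7, 7).
  b_1=1 ≤ 2
  b_2=2 ≤ 3
  b_3=5 > 4
  fails at i=3 ⇒ NO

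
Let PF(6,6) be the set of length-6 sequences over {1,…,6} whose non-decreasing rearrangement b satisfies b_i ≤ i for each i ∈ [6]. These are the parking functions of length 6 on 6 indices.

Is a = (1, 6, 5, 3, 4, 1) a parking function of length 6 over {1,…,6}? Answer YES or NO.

YES

Sorted: b = (1, 1, 3, 4, 5, 6).
  b_1=1 ≤ 1
  b_2=1 ≤ 2
  b_3=3 ≤ 3
  b_4=4 ≤ 4
  b_5=5 ≤ 5
  b_6=6 ≤ 6
All bounds hold ⇒ YES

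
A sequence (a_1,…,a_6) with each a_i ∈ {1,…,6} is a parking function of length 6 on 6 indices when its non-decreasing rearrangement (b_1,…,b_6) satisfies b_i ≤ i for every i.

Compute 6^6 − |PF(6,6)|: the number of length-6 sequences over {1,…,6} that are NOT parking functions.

Count = (7−6)·7^(6−1) = 1·16807 = 16807 [KW]
Check (6,5,3,5,6,4) → sorted (3,4,5,5,6,6): b_1=3>1, not a PF.
So 46656 − 16807 = 29849 fail.

29849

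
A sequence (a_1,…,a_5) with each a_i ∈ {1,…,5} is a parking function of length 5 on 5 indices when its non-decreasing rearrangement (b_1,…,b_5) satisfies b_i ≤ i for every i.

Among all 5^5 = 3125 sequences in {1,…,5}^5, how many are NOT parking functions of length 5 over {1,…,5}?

Count = (5−5+1)·(5+1)^(5−1) = 1·1296 = 1296
Example (2,2,5,5,3) → sorted (2,2,3,5,5): b_1=2>1, not a PF.
So 3125 − 1296 = 1829 fail.

1829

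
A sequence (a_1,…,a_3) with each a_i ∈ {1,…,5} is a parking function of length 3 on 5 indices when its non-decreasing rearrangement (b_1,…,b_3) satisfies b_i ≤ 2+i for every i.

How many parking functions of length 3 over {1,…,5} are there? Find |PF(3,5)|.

#PF = (5−3+1)·(5+1)^(3−1) = 3 · 36 = 108 [KW]
Example (1,2,2) → sorted (1,2,2): b_i ≤ 2+i ∀i, a PF.

108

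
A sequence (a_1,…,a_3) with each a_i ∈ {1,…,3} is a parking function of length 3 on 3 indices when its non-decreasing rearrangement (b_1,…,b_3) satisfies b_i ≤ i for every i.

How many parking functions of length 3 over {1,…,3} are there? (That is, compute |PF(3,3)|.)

|PF(3,3)| = (4−3)·4^(3−1) = 1 · 16 = 16 (Pollak)
E.g. (1,1,1) → sorted (1,1,1): b_i ≤ i ∀i, a PF.

16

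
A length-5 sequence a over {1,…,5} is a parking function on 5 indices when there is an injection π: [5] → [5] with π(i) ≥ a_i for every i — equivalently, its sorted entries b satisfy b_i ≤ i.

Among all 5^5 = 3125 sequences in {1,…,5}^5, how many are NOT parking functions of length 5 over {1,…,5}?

1829

Count = (5−5+1)·(5+1)^(5−1) = 1×1296 = 1296 (Pollak)
One tuple (5,5,4,5,5) → sorted (4,5,5,5,5): b_1=4>1, not a PF.
So 3125 − 1296 = 1829 fail.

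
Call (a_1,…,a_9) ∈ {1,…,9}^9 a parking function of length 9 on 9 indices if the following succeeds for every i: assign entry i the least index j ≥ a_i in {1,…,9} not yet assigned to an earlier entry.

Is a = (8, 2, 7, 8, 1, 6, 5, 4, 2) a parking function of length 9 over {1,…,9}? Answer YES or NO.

YES

Rearranged: b = (1, 2, 2, 4, 5, 6, 7, 8, 8).
  b_1=1 ≤ 1
  b_2=2 ≤ 2
  b_3=2 ≤ 3
  b_4=4 ≤ 4
  b_5=5 ≤ 5
  b_6=6 ≤ 6
  b_7=7 ≤ 7
  b_8=8 ≤ 8
  b_9=8 ≤ 9
All bounds hold ⇒ YES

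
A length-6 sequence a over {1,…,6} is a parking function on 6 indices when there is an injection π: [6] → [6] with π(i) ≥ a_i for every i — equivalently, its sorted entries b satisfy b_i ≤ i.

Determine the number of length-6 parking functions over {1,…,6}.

16807

Count = (6−6+1)·(6+1)^(6−1) = 1·16807 = 16807 [KW]
Example (1,2,3,4,1,5) → sorted (1,1,2,3,4,5): b_i ≤ i ∀i, a PF.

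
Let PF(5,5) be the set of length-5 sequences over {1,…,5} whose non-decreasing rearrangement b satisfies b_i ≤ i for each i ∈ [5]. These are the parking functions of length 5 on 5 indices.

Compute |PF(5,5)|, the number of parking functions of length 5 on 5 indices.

Count = (5+1−5)·(5+1)^{5−1} = 1×1296 = 1296 (Pollak)
E.g. (4,2,1,4,2) → sorted (1,2,2,4,4): b_i ≤ i ∀i, a PF.

1296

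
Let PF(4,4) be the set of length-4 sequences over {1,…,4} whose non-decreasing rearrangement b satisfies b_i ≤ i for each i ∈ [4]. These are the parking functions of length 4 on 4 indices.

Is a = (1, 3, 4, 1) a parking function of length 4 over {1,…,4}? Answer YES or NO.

YES

Rearranged: b = (1, 1, 3, 4).
  b_1=1 ≤ 1
  b_2=1 ≤ 2
  b_3=3 ≤ 3
  b_4=4 ≤ 4
All bounds hold ⇒ YES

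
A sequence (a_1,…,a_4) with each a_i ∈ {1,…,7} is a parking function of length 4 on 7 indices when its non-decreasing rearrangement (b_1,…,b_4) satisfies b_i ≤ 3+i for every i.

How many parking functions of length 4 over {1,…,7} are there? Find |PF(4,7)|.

|PF| = (7+1−4)·(7+1)^{4−1} = 4×512 = 2048 (Pollak)
E.g. (6,4,3,3) → sorted (3,3,4,6): b_i ≤ 3+i ∀i, a PF.

2048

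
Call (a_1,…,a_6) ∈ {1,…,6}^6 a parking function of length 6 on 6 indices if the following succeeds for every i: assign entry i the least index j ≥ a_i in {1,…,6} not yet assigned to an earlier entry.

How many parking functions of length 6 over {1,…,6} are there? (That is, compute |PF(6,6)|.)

16807

Count = (6−6+1)·(6+1)^(6−1) = 1·16807 = 16807 (Konheim–Weiss)
One tuple (6,4,1,3,3,1) → sorted (1,1,3,3,4,6): b_i ≤ i ∀i, a PF.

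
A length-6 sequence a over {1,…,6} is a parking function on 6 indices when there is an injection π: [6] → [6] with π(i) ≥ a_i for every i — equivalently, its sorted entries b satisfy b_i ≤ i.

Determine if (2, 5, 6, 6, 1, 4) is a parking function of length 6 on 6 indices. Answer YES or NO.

Sorted: b = (1, 2, 4, 5, 6, 6).
  b_1=1 ≤ 1
  b_2=2 ≤ 2
  b_3=4 > 3
  fails at i=3 ⇒ NO

NO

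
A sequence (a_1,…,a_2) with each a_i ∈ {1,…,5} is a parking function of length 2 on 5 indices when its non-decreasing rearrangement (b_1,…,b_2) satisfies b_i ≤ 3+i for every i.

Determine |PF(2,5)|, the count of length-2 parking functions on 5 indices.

24

|PF(2,5)| = (6−2)·6^(2−1) = 4·6 = 24 (Konheim–Weiss)
E.g. (5,2) → sorted (2,5): b_i ≤ 3+i ∀i, a PF.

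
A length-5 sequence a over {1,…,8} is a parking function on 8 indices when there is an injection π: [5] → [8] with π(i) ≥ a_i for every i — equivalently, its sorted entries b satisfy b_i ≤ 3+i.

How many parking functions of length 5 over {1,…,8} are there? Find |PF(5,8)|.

26244

#PF = (8+1−5)·(8+1)^{5−1} = 4·6561 = 26244
One tuple (5,7,3,4,2) → sorted (2,3,4,5,7): b_i ≤ 3+i ∀i, a PF.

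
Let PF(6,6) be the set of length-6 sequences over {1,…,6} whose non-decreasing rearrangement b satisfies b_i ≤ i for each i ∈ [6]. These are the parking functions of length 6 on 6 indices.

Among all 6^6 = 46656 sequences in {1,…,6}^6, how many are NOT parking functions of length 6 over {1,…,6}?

#PF = 1·7^5 = 1 · 16807 = 16807 (Pollak)
One tuple (6,2,6,2,4,5) → sorted (2,2,4,5,6,6): b_1=2>1, not a PF.
So 46656 − 16807 = 29849 fail.

29849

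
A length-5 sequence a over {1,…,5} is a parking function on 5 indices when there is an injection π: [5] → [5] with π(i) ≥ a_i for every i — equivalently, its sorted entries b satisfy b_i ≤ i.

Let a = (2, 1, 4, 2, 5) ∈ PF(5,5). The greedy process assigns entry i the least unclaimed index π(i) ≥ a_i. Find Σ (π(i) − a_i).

1

Σπ = 15 ({1..5} each once); Σa = 2+1+4+2+5 = 14; disp = 15−14 = 1.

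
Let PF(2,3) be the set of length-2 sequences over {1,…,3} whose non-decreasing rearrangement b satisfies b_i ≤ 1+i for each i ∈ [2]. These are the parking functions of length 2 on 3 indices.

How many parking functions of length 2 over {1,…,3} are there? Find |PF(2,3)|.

8

Count = (4−2)·4^(2−1) = 2×4 = 8
Check (2,1) → sorted (1,2): b_i ≤ 1+i ∀i, a PF.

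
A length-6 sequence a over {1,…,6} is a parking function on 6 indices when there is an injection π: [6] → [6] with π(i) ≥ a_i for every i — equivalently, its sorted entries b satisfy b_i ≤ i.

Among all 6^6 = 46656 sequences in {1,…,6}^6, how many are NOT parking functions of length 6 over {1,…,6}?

29849

|PF(6,6)| = (6+1−6)·(6+1)^{6−1} = 1×16807 = 16807 (Konheim–Weiss)
One tuple (5,5,4,5,5,1) → sorted (1,4,5,5,5,5): b_2=4>2, not a PF.
So 46656 − 16807 = 29849 fail.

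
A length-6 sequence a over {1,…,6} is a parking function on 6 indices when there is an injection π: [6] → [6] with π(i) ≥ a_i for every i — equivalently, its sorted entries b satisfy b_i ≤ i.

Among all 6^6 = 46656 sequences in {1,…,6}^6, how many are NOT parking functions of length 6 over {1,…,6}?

29849

|PF(6,6)| = (6+1−6)·(6+1)^{6−1} = 1 · 16807 = 16807 [KW]
Example (6,3,1,1,4,6) → sorted (1,1,3,4,6,6): b_5=6>5, not a PF.
Total 46656; non-PF = 46656−16807 = 29849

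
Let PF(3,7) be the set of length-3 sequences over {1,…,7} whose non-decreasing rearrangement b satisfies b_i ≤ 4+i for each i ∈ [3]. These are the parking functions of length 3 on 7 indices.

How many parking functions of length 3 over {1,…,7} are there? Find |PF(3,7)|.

|PF| = 5·8^2 = 5·64 = 320
Example (1,1,6) → sorted (1,1,6): b_i ≤ 4+i ∀i, a PF.

320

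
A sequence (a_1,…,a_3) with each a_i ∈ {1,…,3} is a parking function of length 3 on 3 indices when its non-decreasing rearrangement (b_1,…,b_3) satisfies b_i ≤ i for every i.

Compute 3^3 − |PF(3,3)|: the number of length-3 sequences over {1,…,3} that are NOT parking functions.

11

|PF| = (3−3+1)·(3+1)^(3−1) = 1 · 16 = 16 (Pollak)
Check (3,3,1) → sorted (1,3,3): b_2=3>2, not a PF.
3^3 − 16 = 27 − 16 = 11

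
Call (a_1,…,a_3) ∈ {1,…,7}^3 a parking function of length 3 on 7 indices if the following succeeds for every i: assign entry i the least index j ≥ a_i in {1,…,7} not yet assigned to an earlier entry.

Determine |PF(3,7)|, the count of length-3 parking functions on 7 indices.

Count = (7+1−3)·(7+1)^{3−1} = 5·64 = 320 (Konheim–Weiss)
One tuple (2,1,3) → sorted (1,2,3): b_i ≤ 4+i ∀i, a PF.

320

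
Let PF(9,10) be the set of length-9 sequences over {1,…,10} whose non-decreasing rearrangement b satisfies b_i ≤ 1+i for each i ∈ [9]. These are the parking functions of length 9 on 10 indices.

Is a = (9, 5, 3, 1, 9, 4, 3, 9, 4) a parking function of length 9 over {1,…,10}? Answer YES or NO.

Rearranged: b = (1, 3, 3, 4, 4, 5, 9, 9, 9).
  b_1=1 ≤ 2
  b_2=3 ≤ 3
  b_3=3 ≤ 4
  b_4=4 ≤ 5
  b_5=4 ≤ 6
  b_6=5 ≤ 7
  b_7=9 > 8
  fails at i=7 ⇒ NO

NO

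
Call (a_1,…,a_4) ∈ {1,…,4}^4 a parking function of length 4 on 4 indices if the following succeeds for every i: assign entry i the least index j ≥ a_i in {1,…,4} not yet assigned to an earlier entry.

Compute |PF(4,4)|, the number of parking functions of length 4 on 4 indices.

Count = (5−4)·5^(4−1) = 1 · 125 = 125 [KW]
E.g. (2,3,4,1) → sorted (1,2,3,4): b_i ≤ i ∀i, a PF.

125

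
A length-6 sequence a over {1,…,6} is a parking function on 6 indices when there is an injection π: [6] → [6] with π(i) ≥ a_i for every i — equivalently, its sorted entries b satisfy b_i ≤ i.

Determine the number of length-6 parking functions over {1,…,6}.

#PF = (7−6)·7^(6−1) = 1 · 16807 = 16807 [KW]
Example (1,6,4,1,3,5) → sorted (1,1,3,4,5,6): b_i ≤ i ∀i, a PF.

16807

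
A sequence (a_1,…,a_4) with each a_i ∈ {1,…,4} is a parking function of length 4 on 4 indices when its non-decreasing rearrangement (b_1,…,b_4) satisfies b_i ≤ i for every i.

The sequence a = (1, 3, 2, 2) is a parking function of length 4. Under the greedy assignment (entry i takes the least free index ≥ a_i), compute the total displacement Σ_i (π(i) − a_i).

2

Σπ = 4·5/2 = 10 (π permutes [4]); Σa = 1+3+2+2 = 8; disp = 10−8 = 2.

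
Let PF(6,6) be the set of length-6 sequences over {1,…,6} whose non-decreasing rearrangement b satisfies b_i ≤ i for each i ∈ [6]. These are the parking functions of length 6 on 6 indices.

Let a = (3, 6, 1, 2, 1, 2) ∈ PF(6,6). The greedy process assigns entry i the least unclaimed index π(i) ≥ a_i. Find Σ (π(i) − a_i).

6

Σπ = 6·7/2 = 21 (π permutes [6]); Σa = 3+6+1+2+1+2 = 15; disp = 21−15 = 6.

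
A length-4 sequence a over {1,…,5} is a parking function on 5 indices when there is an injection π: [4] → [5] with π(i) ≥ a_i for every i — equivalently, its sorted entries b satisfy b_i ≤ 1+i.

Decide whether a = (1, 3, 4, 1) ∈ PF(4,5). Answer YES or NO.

Rearranged: b = (1, 1, 3, 4).
  b_1=1 ≤ 2
  b_2=1 ≤ 3
  b_3=3 ≤ 4
  b_4=4 ≤ 5
All bounds hold ⇒ YES

YES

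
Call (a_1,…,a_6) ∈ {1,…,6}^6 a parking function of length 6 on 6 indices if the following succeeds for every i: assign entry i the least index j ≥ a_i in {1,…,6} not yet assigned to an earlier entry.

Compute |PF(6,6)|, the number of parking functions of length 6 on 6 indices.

16807

Count = (6+1−6)·(6+1)^{6−1} = 1 · 16807 = 16807 [KW]
Example (1,3,3,6,2,2) → sorted (1,2,2,3,3,6): b_i ≤ i ∀i, a PF.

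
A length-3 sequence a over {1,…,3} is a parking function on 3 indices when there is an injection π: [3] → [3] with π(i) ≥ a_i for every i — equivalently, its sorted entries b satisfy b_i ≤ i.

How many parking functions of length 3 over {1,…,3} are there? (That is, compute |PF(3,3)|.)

|PF(3,3)| = 1·4^2 = 1·16 = 16 (Konheim–Weiss)
One tuple (3,1,2) → sorted (1,2,3): b_i ≤ i ∀i, a PF.

16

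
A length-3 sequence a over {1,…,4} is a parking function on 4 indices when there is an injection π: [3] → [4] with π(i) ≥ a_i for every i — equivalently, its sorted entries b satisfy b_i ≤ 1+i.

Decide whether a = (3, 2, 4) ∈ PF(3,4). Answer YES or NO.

Rearranged: b = (2, 3, 4).
  b_1=2 ≤ 2
  b_2=3 ≤ 3
  b_3=4 ≤ 4
All bounds hold ⇒ YES

YES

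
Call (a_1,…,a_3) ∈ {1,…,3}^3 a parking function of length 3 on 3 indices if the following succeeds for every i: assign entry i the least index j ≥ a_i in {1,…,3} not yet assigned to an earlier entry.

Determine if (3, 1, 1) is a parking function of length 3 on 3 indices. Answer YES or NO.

Rearranged: b = (1, 1, 3).
  b_1=1 ≤ 1
  b_2=1 ≤ 2
  b_3=3 ≤ 3
All bounds hold ⇒ YES

YES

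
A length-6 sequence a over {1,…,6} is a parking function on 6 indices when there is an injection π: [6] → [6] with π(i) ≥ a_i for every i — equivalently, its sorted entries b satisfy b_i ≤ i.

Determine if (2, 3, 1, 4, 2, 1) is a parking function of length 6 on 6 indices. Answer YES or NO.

Rearranged: b = (1, 1, 2, 2, 3, 4).
  b_1=1 ≤ 1
  b_2=1 ≤ 2
  b_3=2 ≤ 3
  b_4=2 ≤ 4
  b_5=3 ≤ 5
  b_6=4 ≤ 6
All bounds hold ⇒ YES

YES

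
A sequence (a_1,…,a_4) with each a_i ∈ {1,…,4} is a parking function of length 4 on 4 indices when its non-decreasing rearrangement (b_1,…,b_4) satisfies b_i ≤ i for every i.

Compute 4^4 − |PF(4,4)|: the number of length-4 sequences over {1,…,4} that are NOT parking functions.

131

|PF| = (4+1−4)·(4+1)^{4−1} = 1·125 = 125 (Konheim–Weiss)
Check (4,1,1,4) → sorted (1,1,4,4): b_3=4>3, not a PF.
Total 256; non-PF = 256−125 = 131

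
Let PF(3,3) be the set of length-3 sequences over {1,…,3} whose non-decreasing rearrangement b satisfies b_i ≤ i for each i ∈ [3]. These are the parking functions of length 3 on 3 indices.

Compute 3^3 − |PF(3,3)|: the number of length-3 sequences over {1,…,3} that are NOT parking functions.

#PF = 1·4^2 = 1×16 = 16 (Pollak)
Check (3,3,2) → sorted (2,3,3): b_1=2>1, not a PF.
3^3 − 16 = 27 − 16 = 11

11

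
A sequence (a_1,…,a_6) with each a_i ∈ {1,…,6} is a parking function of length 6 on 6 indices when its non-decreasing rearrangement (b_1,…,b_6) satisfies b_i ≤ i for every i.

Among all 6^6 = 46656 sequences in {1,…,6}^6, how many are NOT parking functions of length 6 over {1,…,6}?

29849

#PF = (6+1−6)·(6+1)^{6−1} = 1·16807 = 16807
Example (3,6,5,5,3,6) → sorted (3,3,5,5,6,6): b_1=3>1, not a PF.
So 46656 − 16807 = 29849 fail.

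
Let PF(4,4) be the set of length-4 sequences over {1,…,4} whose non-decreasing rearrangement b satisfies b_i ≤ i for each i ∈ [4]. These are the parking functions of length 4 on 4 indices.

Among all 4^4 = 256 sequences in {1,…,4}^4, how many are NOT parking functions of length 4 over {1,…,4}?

#PF = (5−4)·5^(4−1) = 1·125 = 125
E.g. (4,4,3,3) → sorted (3,3,4,4): b_1=3>1, not a PF.
Total 256; non-PF = 256−125 = 131

131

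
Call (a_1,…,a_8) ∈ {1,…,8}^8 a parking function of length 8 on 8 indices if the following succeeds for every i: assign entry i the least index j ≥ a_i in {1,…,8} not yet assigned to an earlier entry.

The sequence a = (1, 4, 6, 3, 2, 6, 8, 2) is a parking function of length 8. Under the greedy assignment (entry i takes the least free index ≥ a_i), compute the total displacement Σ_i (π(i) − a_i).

4

Σπ = 36 ({1..8} each once); Σa = 1+4+6+3+2+6+8+2 = 32; disp = 36−32 = 4.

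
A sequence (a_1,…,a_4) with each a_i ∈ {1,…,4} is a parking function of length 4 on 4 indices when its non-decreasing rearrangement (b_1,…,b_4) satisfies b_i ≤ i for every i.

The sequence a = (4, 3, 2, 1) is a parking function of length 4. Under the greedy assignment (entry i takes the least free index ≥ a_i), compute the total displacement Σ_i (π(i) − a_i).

Σπ(i) = 1+…+4 = 10; Σa = 4+3+2+1 = 10; disp = 10−10 = 0.

0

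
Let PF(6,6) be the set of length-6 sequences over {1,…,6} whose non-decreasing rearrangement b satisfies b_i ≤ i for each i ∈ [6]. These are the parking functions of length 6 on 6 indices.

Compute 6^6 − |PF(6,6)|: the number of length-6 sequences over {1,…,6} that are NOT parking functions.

29849

|PF(6,6)| = (7−6)·7^(6−1) = 1·16807 = 16807
E.g. (1,5,6,3,1,5) → sorted (1,1,3,5,5,6): b_4=5>4, not a PF.
Total 46656; non-PF = 46656−16807 = 29849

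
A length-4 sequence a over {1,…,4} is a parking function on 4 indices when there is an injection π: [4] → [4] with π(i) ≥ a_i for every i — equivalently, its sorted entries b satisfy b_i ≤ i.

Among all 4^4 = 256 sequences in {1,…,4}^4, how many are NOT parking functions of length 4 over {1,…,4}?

131

#PF = (4−4+1)·(4+1)^(4−1) = 1·125 = 125
Example (4,4,2,3) → sorted (2,3,4,4): b_1=2>1, not a PF.
4^4 − 125 = 256 − 125 = 131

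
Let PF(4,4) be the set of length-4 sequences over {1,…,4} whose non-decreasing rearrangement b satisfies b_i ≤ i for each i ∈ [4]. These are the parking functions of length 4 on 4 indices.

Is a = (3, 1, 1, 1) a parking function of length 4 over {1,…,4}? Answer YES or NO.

Order a: b = (1, 1, 1, 3).
  b_1=1 ≤ 1
  b_2=1 ≤ 2
  b_3=1 ≤ 3
  b_4=3 ≤ 4
All bounds hold ⇒ YES

YES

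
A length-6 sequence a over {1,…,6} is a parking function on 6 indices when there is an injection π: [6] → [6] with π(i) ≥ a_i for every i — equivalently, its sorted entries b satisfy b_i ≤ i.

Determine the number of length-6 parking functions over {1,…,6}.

16807

#PF = (6+1−6)·(6+1)^{6−1} = 1 · 16807 = 16807 (Pollak)
Example (4,3,1,2,1,5) → sorted (1,1,2,3,4,5): b_i ≤ i ∀i, a PF.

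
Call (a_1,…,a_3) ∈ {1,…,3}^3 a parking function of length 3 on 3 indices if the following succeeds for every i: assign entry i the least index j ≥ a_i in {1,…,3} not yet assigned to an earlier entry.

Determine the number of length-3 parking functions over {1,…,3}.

#PF = (3−3+1)·(3+1)^(3−1) = 1 · 16 = 16 (Pollak)
E.g. (2,1,3) → sorted (1,2,3): b_i ≤ i ∀i, a PF.

16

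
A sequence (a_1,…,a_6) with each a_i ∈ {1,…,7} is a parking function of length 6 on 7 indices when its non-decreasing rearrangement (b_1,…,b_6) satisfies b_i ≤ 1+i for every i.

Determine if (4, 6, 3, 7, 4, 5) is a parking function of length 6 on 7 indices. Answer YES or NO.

NO

Order a: b = (3, 4, 4, 5, 6, 7).
  b_1=3 > 2
  fails at i=1 ⇒ NO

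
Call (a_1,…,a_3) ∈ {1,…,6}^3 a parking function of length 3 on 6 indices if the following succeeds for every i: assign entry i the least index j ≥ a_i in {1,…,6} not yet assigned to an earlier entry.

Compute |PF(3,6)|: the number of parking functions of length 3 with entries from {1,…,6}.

|PF| = (7−3)·7^(3−1) = 4·49 = 196 [KW]
One tuple (5,2,4) → sorted (2,4,5): b_i ≤ 3+i ∀i, a PF.

196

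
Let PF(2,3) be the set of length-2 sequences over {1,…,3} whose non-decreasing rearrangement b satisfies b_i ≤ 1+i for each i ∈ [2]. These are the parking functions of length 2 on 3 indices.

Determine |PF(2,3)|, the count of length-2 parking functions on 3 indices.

8

|PF(2,3)| = (4−2)·4^(2−1) = 2 · 4 = 8 [KW]
One tuple (1,1) → sorted (1,1): b_i ≤ 1+i ∀i, a PF.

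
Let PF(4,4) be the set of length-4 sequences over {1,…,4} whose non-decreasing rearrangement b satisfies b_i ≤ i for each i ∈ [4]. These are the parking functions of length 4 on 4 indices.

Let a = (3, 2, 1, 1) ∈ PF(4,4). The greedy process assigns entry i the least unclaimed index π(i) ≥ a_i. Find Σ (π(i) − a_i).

Σπ(i) = 1+…+4 = 10; Σa = 3+2+1+1 = 7; disp = 10−7 = 3.

3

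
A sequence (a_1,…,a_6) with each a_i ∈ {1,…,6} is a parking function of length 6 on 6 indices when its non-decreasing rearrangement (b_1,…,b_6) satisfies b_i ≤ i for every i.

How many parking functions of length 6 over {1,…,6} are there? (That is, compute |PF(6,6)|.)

16807

#PF = (6+1−6)·(6+1)^{6−1} = 1×16807 = 16807 (Pollak)
Example (1,1,3,1,5,6) → sorted (1,1,1,3,5,6): b_i ≤ i ∀i, a PF.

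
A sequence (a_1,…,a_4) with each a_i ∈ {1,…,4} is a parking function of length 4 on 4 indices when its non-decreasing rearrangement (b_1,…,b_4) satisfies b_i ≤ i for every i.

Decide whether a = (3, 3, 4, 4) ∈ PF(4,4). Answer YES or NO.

NO

Sorted: b = (3, 3, 4, 4).
  b_1=3 > 1
  fails at i=1 ⇒ NO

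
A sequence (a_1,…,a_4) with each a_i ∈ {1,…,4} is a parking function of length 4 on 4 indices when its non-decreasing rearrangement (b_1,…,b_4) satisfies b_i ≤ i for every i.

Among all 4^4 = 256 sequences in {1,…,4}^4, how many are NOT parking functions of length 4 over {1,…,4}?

|PF(4,4)| = (5−4)·5^(4−1) = 1 · 125 = 125
E.g. (4,2,2,3) → sorted (2,2,3,4): b_1=2>1, not a PF.
4^4 − 125 = 256 − 125 = 131

131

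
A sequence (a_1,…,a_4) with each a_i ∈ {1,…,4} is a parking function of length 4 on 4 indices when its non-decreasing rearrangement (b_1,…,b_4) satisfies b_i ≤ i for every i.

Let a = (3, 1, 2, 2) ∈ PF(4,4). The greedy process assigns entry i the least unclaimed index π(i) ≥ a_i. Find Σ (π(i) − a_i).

2

Σπ = 4·5/2 = 10 (π permutes [4]); Σa = 3+1+2+2 = 8; disp = 10−8 = 2.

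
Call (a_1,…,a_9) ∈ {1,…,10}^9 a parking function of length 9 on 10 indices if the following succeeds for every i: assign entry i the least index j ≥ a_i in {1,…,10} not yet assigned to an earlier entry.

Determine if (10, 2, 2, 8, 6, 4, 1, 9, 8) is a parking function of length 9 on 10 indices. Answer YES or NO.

Sorted: b = (1, 2, 2, 4, 6, 8, 8, 9, 10).
  b_1=1 ≤ 2
  b_2=2 ≤ 3
  b_3=2 ≤ 4
  b_4=4 ≤ 5
  b_5=6 ≤ 6
  b_6=8 > 7
  fails at i=6 ⇒ NO

NO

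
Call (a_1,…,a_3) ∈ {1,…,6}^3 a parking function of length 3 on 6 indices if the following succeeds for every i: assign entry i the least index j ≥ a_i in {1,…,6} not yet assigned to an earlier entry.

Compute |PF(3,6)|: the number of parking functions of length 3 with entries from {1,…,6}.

196

|PF(3,6)| = 4·7^2 = 4×49 = 196 (Konheim–Weiss)
Check (1,4,2) → sorted (1,2,4): b_i ≤ 3+i ∀i, a PF.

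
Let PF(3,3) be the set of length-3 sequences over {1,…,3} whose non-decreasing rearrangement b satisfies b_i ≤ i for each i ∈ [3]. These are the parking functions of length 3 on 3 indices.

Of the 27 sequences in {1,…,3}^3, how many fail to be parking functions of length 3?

11

|PF(3,3)| = 1·4^2 = 1×16 = 16 (Pollak)
One tuple (2,3,2) → sorted (2,2,3): b_1=2>1, not a PF.
So 27 − 16 = 11 fail.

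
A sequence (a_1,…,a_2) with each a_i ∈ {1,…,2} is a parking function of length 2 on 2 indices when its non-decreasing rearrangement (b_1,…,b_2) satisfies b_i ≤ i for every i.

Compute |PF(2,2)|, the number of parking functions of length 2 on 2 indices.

3

Count = (2−2+1)·(2+1)^(2−1) = 1 · 3 = 3 [KW]
E.g. (1,1) → sorted (1,1): b_i ≤ i ∀i, a PF.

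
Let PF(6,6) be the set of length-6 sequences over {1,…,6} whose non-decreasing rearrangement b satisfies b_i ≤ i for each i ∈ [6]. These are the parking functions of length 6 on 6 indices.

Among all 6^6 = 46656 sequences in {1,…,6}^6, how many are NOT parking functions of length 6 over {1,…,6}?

#PF = (7−6)·7^(6−1) = 1·16807 = 16807 [KW]
One tuple (4,6,6,3,4,2) → sorted (2,3,4,4,6,6): b_1=2>1, not a PF.
6^6 − 16807 = 46656 − 16807 = 29849

29849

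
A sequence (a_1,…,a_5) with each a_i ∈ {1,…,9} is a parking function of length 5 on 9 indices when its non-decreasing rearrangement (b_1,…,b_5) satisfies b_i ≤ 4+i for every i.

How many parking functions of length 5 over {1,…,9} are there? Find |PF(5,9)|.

50000

|PF| = (9+1−5)·(9+1)^{5−1} = 5×10000 = 50000 [KW]
Example (4,6,1,8,4) → sorted (1,4,4,6,8): b_i ≤ 4+i ∀i, a PF.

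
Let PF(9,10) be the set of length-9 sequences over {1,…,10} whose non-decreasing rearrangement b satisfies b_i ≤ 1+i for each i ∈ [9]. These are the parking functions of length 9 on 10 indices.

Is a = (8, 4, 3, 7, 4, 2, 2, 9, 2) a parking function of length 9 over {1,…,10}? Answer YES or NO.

YES

Rearranged: b = (2, 2, 2, 3, 4, 4, 7, 8, 9).
  b_1=2 ≤ 2
  b_2=2 ≤ 3
  b_3=2 ≤ 4
  b_4=3 ≤ 5
  b_5=4 ≤ 6
  b_6=4 ≤ 7
  b_7=7 ≤ 8
  b_8=8 ≤ 9
  b_9=9 ≤ 10
All bounds hold ⇒ YES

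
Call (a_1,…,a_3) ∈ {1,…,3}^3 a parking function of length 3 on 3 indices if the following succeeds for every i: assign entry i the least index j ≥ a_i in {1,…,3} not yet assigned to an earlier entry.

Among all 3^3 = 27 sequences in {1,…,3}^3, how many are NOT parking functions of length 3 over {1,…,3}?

|PF(3,3)| = (3−3+1)·(3+1)^(3−1) = 1·16 = 16 (Pollak)
Example (3,3,2) → sorted (2,3,3): b_1=2>1, not a PF.
3^3 − 16 = 27 − 16 = 11

11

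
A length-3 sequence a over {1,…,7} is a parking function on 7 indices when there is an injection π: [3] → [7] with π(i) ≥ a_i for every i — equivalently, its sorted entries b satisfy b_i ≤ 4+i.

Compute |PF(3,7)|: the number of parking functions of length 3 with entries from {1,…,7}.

320

|PF(3,7)| = (8−3)·8^(3−1) = 5×64 = 320 [KW]
One tuple (1,3,6) → sorted (1,3,6): b_i ≤ 4+i ∀i, a PF.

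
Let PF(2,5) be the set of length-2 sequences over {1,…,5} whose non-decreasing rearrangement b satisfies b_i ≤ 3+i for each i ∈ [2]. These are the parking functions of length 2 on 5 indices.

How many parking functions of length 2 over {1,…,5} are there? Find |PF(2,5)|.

|PF(2,5)| = (5+1−2)·(5+1)^{2−1} = 4·6 = 24 (Pollak)
Example (3,3) → sorted (3,3): b_i ≤ 3+i ∀i, a PF.

24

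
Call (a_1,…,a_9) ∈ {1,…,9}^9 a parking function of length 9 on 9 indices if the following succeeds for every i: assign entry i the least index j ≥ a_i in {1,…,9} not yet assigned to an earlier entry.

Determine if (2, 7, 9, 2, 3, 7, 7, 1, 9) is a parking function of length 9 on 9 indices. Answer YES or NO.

Order a: b = (1, 2, 2, 3, 7, 7, 7, 9, 9).
  b_1=1 ≤ 1
  b_2=2 ≤ 2
  b_3=2 ≤ 3
  b_4=3 ≤ 4
  b_5=7 > 5
  fails at i=5 ⇒ NO

NO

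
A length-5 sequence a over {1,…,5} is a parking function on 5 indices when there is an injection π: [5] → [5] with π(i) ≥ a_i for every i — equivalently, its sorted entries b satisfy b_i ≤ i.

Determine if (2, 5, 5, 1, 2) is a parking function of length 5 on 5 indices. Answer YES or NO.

NO

Sorted: b = (1, 2, 2, 5, 5).
  b_1=1 ≤ 1
  b_2=2 ≤ 2
  b_3=2 ≤ 3
  b_4=5 > 4
  fails at i=4 ⇒ NO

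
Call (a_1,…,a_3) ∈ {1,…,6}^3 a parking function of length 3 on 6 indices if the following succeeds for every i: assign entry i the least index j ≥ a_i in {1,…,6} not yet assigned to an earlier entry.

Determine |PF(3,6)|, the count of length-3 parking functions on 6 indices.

196

Count = 4·7^2 = 4·49 = 196 (Pollak)
One tuple (2,1,5) → sorted (1,2,5): b_i ≤ 3+i ∀i, a PF.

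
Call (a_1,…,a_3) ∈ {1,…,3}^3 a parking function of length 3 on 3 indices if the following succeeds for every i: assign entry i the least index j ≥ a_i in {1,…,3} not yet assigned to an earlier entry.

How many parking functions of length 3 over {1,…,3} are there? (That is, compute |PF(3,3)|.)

16

|PF| = (3+1−3)·(3+1)^{3−1} = 1×16 = 16 (Pollak)
E.g. (1,2,1) → sorted (1,1,2): b_i ≤ i ∀i, a PF.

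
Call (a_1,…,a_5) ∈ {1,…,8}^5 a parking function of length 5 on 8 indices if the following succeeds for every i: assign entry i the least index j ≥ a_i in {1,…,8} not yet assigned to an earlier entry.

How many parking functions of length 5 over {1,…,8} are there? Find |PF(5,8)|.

26244

|PF| = (8+1−5)·(8+1)^{5−1} = 4·6561 = 26244 (Pollak)
E.g. (5,3,3,1,7) → sorted (1,3,3,5,7): b_i ≤ 3+i ∀i, a PF.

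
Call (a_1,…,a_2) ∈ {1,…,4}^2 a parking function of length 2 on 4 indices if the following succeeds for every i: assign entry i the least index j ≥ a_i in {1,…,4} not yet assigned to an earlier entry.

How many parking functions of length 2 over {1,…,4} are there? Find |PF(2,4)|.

15

|PF| = (4−2+1)·(4+1)^(2−1) = 3 · 5 = 15
Check (1,1) → sorted (1,1): b_i ≤ 2+i ∀i, a PF.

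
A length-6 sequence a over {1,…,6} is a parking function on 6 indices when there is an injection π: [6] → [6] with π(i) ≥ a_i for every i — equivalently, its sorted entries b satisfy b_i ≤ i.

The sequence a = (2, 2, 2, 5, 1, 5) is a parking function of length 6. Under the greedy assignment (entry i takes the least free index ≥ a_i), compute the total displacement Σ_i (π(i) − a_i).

Σπ = 6·7/2 = 21 (π permutes [6]); Σa = 2+2+2+5+1+5 = 17; disp = 21−17 = 4.

4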